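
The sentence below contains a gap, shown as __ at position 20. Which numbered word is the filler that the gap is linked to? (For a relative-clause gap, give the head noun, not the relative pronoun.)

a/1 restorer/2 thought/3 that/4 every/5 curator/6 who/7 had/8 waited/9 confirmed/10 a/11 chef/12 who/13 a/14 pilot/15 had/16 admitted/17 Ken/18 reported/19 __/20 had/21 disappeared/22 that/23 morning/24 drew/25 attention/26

12

The gap at 20 is the subject of "disappeared", inside a relative clause.
The relative pronoun is "who" (word 13); it is bound by the head noun immediately before it.
Its filler is the head noun "chef", at word 12.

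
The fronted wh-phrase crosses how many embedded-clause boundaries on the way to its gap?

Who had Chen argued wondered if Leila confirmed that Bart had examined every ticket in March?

1

"who" is extracted from the subject of "wondered".
Boundaries crossed, outermost first: [Ø] — 1 in total.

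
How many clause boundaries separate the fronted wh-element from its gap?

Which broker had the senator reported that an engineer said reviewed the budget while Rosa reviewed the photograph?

2

"which broker" is extracted from the subject of "reviewed".
Boundaries crossed, outermost first: [that], [Ø] — 2 in total.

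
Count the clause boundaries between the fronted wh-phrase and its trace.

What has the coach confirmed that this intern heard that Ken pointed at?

"what" is extracted from the PP object of "pointed".
Boundaries crossed, outermost first: [that], [that] — 2 in total.

2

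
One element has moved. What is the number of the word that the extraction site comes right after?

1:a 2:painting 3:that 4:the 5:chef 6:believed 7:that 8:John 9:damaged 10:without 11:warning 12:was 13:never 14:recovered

The displaced element is "a painting" (word 2).
It is linked across 1 clause boundary (that).
It functions as the direct object of "damaged", so the gap sits immediately after word 9 ("damaged").
Base order: The chef believed that John damaged a painting without warning.

9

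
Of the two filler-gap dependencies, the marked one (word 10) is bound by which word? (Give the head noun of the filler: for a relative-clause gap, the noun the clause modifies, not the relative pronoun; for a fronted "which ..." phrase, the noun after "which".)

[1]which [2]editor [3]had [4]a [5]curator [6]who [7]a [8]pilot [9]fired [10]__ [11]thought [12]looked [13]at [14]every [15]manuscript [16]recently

The marked gap is inside the relative clause, the direct object of "fired".
Its filler is the head noun "curator" (via "who"), at word 5.
(The other dependency links word 2 to a gap after word 11.)

5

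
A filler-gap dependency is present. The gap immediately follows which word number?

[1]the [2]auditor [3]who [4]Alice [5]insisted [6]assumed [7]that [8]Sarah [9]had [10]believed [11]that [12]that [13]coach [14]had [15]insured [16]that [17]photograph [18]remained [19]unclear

5

The displaced element is "the auditor" (word 2).
It is linked across 1 clause boundary (Ø).
It functions as the subject of "assumed", so the gap sits immediately after word 5 ("insisted").
Base order: Alice insisted that the auditor assumed that Sarah had believed that that coach had insured that photograph.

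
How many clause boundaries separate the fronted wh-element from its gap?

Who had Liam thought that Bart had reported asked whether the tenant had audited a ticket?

2

"who" is extracted from the subject of "asked".
Boundaries crossed, outermost first: [that], [Ø] — 2 in total.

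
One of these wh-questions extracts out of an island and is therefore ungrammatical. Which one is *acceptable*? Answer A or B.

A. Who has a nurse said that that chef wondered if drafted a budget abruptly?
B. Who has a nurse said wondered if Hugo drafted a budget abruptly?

B

In A, the wh-phrase is extracted from inside a wh-island (introduced by "if"), which blocks movement.
In B, the extraction path crosses only that-complement boundaries, which are transparent.
So B is grammatical.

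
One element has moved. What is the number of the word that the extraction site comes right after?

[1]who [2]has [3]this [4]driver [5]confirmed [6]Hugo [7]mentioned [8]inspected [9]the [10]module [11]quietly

7

The displaced element is "who" (word 1).
It is linked across 2 clause boundaries (Ø → Ø).
It functions as the subject of "inspected", so the gap sits immediately after word 7 ("mentioned").
Base order: This driver has confirmed Hugo mentioned that who inspected the module quietly.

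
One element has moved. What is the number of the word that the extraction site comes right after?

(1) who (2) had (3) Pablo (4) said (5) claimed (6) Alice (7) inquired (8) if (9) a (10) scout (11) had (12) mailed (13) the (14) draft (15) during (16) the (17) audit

4

The displaced element is "who" (word 1).
It is linked across 1 clause boundary (Ø).
It functions as the subject of "claimed", so the gap sits immediately after word 4 ("said").
Base order: Pablo had said who claimed Alice inquired if a scout had mailed the draft during the audit.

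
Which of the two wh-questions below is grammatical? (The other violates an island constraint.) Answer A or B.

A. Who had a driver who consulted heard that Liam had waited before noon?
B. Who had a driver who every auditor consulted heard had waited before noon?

B

In A, the wh-phrase is extracted from inside a complex-NP island (relative clause) (introduced by "who"), which blocks movement.
In B, the extraction path crosses only that-complement boundaries, which are transparent.
So B is grammatical.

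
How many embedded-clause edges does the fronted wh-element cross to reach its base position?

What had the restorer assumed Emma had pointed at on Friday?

"what" is extracted from the PP object of "pointed".
Boundaries crossed, outermost first: [Ø] — 1 in total.

1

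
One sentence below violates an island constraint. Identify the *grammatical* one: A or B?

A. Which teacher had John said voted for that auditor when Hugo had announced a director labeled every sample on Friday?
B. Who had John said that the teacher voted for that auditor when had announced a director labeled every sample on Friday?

A

In B, the wh-phrase is extracted from inside an adjunct island (introduced by "when"), which blocks movement.
In A, the extraction path crosses only that-complement boundaries, which are transparent.
So A is grammatical.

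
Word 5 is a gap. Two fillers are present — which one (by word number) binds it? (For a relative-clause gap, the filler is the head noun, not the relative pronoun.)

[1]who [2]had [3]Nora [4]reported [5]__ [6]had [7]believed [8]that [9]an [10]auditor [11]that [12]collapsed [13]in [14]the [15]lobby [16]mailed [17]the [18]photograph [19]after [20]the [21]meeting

The marked gap is the subject of "believed".
Its filler is the fronted wh-phrase "who", at word 1.
(The other dependency links word 10 to a gap after word 11.)

1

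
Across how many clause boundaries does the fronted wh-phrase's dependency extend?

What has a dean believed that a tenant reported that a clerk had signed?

"what" is extracted from the object of "signed".
Boundaries crossed, outermost first: [that], [that] — 2 in total.

2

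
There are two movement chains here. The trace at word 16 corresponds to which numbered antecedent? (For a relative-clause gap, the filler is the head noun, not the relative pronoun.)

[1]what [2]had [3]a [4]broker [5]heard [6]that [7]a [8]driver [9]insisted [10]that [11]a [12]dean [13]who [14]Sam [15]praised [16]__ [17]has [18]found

12

The marked gap is inside the relative clause, the direct object of "praised".
Its filler is the head noun "dean" (via "who"), at word 12.
(The other dependency links word 1 to a gap after word 18.)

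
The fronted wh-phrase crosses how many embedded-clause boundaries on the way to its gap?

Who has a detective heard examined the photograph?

1

"who" is extracted from the subject of "examined".
Boundaries crossed, outermost first: [Ø] — 1 in total.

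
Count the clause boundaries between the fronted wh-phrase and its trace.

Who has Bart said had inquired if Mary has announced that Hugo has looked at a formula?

"who" is extracted from the subject of "inquired".
Boundaries crossed, outermost first: [Ø] — 1 in total.

1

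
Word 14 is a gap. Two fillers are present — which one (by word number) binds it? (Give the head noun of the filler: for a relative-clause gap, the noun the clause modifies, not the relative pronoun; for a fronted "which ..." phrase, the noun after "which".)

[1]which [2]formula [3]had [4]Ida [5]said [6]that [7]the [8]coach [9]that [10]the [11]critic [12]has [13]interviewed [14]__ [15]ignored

8

The marked gap is inside the relative clause, the direct object of "interviewed".
Its filler is the head noun "coach" (via "that"), at word 8.
(The other dependency links word 2 to a gap after word 15.)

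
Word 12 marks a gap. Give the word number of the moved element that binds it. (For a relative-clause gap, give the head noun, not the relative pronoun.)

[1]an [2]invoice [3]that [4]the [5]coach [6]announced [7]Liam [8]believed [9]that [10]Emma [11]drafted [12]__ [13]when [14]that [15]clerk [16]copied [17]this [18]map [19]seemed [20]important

2

The gap at 12 is the object of "drafted", inside a relative clause.
The relative pronoun is "that" (word 3); it is bound by the head noun immediately before it.
Its filler is the head noun "invoice", at word 2.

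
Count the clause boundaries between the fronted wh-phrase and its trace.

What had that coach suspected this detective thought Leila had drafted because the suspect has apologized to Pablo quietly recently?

"what" is extracted from the object of "drafted".
Boundaries crossed, outermost first: [Ø], [Ø] — 2 in total.

2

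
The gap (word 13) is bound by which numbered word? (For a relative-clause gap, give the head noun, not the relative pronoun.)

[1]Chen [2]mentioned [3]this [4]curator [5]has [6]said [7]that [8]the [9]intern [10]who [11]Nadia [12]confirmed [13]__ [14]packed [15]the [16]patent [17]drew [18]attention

The gap at 13 is the subject of "packed", inside a relative clause.
The relative pronoun is "who" (word 10); it is bound by the head noun immediately before it.
Its filler is the head noun "intern", at word 9.

9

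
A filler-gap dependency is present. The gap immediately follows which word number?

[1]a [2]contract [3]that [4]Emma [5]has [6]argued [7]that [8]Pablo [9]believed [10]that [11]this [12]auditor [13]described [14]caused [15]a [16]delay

The displaced element is "a contract" (word 2).
It is linked across 2 clause boundaries (that → that).
It functions as the direct object of "described", so the gap sits immediately after word 13 ("described").
Base order: Emma has argued that Pablo believed that this auditor described a contract.

13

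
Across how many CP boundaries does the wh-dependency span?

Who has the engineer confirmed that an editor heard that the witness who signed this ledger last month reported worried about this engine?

3

"who" is extracted from the subject of "worried".
Boundaries crossed, outermost first: [that], [that], [Ø] — 3 in total.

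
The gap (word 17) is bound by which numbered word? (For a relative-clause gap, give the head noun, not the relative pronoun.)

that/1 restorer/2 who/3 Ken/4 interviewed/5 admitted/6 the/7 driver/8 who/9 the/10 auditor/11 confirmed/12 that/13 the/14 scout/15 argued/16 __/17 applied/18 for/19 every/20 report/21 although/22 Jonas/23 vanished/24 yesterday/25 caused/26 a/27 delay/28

8

The gap at 17 is the subject of "applied", inside a relative clause.
The relative pronoun is "who" (word 9); it is bound by the head noun immediately before it.
Its filler is the head noun "driver", at word 8.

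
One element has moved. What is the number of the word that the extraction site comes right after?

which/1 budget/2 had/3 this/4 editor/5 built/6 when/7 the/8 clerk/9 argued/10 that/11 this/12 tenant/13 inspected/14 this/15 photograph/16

6

The displaced element is "which budget" (word 2).
It functions as the direct object of "built", so the gap sits immediately after word 6 ("built").
Base order: This editor had built which budget when the clerk argued that this tenant inspected this photograph.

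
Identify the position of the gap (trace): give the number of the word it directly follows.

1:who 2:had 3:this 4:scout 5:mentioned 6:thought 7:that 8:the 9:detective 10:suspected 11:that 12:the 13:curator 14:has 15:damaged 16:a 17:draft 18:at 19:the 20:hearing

The displaced element is "who" (word 1).
It is linked across 1 clause boundary (Ø).
It functions as the subject of "thought", so the gap sits immediately after word 5 ("mentioned").
Base order: This scout had mentioned who thought that the detective suspected that the curator has damaged a draft at the hearing.

5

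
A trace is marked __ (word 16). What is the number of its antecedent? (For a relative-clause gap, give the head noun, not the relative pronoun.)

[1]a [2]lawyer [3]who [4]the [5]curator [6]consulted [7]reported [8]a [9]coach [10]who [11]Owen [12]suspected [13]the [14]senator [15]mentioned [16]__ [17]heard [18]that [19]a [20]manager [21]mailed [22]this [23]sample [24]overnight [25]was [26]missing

The gap at 16 is the subject of "heard", inside a relative clause.
The relative pronoun is "who" (word 10); it is bound by the head noun immediately before it.
Its filler is the head noun "coach", at word 9.

9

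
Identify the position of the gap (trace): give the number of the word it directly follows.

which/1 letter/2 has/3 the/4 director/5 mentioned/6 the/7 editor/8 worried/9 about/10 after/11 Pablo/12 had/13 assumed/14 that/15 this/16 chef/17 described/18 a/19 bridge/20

10

The displaced element is "which letter" (word 2).
It is linked across 1 clause boundary (Ø).
It functions as the object of the preposition "about" of "worried", so the gap sits immediately after word 10 ("about").
Base order: The director has mentioned the editor worried about which letter after Pablo had assumed that this chef described a bridge.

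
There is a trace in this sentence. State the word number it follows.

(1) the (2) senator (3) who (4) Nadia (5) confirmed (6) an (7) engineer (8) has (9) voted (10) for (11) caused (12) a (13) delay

The displaced element is "the senator" (word 2).
It is linked across 1 clause boundary (Ø).
It functions as the object of the preposition "for" of "voted", so the gap sits immediately after word 10 ("for").
Base order: Nadia confirmed an engineer has voted for the senator.

10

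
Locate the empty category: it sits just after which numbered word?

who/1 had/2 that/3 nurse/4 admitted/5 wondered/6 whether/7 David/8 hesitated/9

The displaced element is "who" (word 1).
It is linked across 1 clause boundary (Ø).
It functions as the subject of "wondered", so the gap sits immediately after word 5 ("admitted").
Base order: That nurse had admitted that who wondered whether David hesitated.

5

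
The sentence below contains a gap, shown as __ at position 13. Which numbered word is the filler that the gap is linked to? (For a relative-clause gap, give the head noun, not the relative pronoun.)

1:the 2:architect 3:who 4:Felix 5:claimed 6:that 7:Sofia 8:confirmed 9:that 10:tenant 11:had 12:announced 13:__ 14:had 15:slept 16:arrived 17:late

The gap at 13 is the subject of "slept", inside a relative clause.
The relative pronoun is "who" (word 3); it is bound by the head noun immediately before it.
Its filler is the head noun "architect", at word 2.

2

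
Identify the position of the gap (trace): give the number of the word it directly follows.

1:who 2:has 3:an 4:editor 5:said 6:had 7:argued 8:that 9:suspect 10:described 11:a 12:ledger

The displaced element is "who" (word 1).
It is linked across 1 clause boundary (Ø).
It functions as the subject of "argued", so the gap sits immediately after word 5 ("said").
Base order: An editor has said who had argued that suspect described a ledger.

5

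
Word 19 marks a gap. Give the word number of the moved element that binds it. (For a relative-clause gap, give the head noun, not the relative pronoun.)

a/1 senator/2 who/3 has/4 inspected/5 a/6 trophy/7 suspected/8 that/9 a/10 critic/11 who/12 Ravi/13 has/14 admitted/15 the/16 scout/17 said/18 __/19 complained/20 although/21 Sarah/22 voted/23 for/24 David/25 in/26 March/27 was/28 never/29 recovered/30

11

The gap at 19 is the subject of "complained", inside a relative clause.
The relative pronoun is "who" (word 12); it is bound by the head noun immediately before it.
Its filler is the head noun "critic", at word 11.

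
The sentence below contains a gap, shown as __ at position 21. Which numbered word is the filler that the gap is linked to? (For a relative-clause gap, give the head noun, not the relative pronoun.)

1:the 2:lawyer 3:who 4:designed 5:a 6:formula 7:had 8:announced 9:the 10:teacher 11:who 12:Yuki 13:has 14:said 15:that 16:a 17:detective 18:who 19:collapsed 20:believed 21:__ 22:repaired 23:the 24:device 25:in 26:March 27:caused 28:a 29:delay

The gap at 21 is the subject of "repaired", inside a relative clause.
The relative pronoun is "who" (word 11); it is bound by the head noun immediately before it.
Its filler is the head noun "teacher", at word 10.

10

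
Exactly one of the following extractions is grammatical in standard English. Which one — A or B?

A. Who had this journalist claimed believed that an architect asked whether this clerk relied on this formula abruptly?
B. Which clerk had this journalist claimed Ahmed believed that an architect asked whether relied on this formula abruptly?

In B, the wh-phrase is extracted from inside a wh-island (introduced by "whether"), which blocks movement.
In A, the extraction path crosses only that-complement boundaries, which are transparent.
So A is grammatical.

A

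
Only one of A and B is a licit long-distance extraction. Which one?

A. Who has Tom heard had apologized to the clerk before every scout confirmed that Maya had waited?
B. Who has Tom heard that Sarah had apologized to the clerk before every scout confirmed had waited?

A

In B, the wh-phrase is extracted from inside an adjunct island (introduced by "before"), which blocks movement.
In A, the extraction path crosses only that-complement boundaries, which are transparent.
So A is grammatical.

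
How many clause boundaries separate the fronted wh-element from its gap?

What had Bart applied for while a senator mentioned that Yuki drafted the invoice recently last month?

0

"what" originates inside the matrix clause — no clause boundary is crossed.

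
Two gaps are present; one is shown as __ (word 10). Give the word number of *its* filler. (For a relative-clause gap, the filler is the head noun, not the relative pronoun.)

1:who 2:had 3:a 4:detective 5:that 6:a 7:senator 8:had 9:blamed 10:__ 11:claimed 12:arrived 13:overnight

The marked gap is inside the relative clause, the direct object of "blamed".
Its filler is the head noun "detective" (via "that"), at word 4.
(The other dependency links word 1 to a gap after word 11.)

4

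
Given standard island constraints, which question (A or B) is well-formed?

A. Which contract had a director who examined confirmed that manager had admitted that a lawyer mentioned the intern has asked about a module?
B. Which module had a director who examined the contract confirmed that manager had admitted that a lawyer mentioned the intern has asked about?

In A, the wh-phrase is extracted from inside a complex-NP island (relative clause) (introduced by "who"), which blocks movement.
In B, the extraction path crosses only that-complement boundaries, which are transparent.
So B is grammatical.

B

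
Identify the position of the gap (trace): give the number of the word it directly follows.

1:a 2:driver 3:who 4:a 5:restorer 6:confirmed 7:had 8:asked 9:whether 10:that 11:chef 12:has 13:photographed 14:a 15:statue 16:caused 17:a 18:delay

The displaced element is "a driver" (word 2).
It is linked across 1 clause boundary (Ø).
It functions as the subject of "asked", so the gap sits immediately after word 6 ("confirmed").
Base order: A restorer confirmed a driver had asked whether that chef has photographed a statue.

6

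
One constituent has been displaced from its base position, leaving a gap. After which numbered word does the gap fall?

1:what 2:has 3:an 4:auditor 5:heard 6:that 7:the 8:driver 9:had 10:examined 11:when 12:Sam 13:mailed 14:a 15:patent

10

The displaced element is "what" (word 1).
It is linked across 1 clause boundary (that).
It functions as the direct object of "examined", so the gap sits immediately after word 10 ("examined").
Base order: An auditor has heard that the driver had examined what when Sam mailed a patent.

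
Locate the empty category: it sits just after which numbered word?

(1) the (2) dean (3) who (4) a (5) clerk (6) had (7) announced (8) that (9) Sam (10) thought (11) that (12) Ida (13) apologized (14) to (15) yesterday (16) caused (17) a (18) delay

The displaced element is "the dean" (word 2).
It is linked across 2 clause boundaries (that → that).
It functions as the object of the preposition "to" of "apologized", so the gap sits immediately after word 14 ("to").
Base order: A clerk had announced that Sam thought that Ida apologized to the dean yesterday.

14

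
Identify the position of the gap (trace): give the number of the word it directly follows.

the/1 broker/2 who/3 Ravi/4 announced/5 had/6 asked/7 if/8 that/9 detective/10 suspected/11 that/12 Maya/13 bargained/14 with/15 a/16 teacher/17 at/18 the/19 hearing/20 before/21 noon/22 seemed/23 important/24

5

The displaced element is "the broker" (word 2).
It is linked across 1 clause boundary (Ø).
It functions as the subject of "asked", so the gap sits immediately after word 5 ("announced").
Base order: Ravi announced that the broker had asked if that detective suspected that Maya bargained with a teacher at the hearing before noon.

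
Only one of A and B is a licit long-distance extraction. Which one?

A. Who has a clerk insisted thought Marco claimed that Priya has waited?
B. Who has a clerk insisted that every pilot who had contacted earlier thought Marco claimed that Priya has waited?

In B, the wh-phrase is extracted from inside a complex-NP island (relative clause) (introduced by "who"), which blocks movement.
In A, the extraction path crosses only that-complement boundaries, which are transparent.
So A is grammatical.

A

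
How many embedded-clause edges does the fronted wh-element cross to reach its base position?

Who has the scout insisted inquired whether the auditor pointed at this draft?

"who" is extracted from the subject of "inquired".
Boundaries crossed, outermost first: [Ø] — 1 in total.

1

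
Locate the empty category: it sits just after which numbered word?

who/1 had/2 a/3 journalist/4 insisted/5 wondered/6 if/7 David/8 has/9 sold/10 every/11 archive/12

The displaced element is "who" (word 1).
It is linked across 1 clause boundary (Ø).
It functions as the subject of "wondered", so the gap sits immediately after word 5 ("insisted").
Base order: A journalist had insisted that who wondered if David has sold every archive.

5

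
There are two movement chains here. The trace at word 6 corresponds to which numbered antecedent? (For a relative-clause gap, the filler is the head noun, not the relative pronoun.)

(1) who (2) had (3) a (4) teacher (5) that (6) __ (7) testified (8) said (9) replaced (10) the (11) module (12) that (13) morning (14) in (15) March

4

The marked gap is inside the relative clause, the subject of "testified".
Its filler is the head noun "teacher" (via "that"), at word 4.
(The other dependency links word 1 to a gap after word 8.)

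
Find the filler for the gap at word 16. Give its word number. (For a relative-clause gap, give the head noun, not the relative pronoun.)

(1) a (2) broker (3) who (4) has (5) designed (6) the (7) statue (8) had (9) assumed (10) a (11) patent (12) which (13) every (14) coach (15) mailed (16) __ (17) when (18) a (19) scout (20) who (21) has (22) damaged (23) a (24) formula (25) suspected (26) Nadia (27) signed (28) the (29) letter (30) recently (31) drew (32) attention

The gap at 16 is the object of "mailed", inside a relative clause.
The relative pronoun is "which" (word 12); it is bound by the head noun immediately before it.
Its filler is the head noun "patent", at word 11.

11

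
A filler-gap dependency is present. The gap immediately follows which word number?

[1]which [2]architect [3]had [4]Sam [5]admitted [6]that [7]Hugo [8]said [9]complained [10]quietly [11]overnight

The displaced element is "which architect" (word 2).
It is linked across 2 clause boundaries (that → Ø).
It functions as the subject of "complained", so the gap sits immediately after word 8 ("said").
Base order: Sam had admitted that Hugo said that which architect complained quietly overnight.

8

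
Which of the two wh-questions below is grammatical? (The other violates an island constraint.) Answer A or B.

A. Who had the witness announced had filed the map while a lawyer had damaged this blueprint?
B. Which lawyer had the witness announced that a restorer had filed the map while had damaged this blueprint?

In B, the wh-phrase is extracted from inside an adjunct island (introduced by "while"), which blocks movement.
In A, the extraction path crosses only that-complement boundaries, which are transparent.
So A is grammatical.

A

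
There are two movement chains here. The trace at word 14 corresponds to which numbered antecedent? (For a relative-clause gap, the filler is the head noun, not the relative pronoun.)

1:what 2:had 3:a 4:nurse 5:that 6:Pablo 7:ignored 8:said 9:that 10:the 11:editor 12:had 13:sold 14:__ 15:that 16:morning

1

The marked gap is the direct object of "sold".
Its filler is the fronted wh-phrase "what", at word 1.
(The other dependency links word 4 to a gap after word 7.)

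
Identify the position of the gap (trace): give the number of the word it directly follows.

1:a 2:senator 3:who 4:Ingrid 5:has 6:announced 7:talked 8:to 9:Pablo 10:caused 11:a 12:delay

6

The displaced element is "a senator" (word 2).
It is linked across 1 clause boundary (Ø).
It functions as the subject of "talked", so the gap sits immediately after word 6 ("announced").
Base order: Ingrid has announced that a senator talked to Pablo.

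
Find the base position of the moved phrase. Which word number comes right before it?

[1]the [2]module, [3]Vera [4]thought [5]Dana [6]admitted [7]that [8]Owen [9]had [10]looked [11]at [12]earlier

11

The displaced element is "the module" (word 2).
It is linked across 2 clause boundaries (Ø → that).
It functions as the object of the preposition "at" of "looked", so the gap sits immediately after word 11 ("at").
Base order: Vera thought Dana admitted that Owen had looked at the module earlier.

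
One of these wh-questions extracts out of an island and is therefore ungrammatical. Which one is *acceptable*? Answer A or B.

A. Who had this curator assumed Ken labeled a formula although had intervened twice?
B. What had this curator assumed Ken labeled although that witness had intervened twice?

In A, the wh-phrase is extracted from inside an adjunct island (introduced by "although"), which blocks movement.
In B, the extraction path crosses only that-complement boundaries, which are transparent.
So B is grammatical.

B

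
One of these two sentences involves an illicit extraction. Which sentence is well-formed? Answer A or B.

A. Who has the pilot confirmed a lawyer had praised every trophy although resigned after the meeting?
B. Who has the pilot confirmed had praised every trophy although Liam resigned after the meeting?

B

In A, the wh-phrase is extracted from inside an adjunct island (introduced by "although"), which blocks movement.
In B, the extraction path crosses only that-complement boundaries, which are transparent.
So B is grammatical.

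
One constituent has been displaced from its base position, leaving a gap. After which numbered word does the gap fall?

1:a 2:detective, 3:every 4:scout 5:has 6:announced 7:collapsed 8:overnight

The displaced element is "a detective" (word 2).
It is linked across 1 clause boundary (Ø).
It functions as the subject of "collapsed", so the gap sits immediately after word 6 ("announced").
Base order: Every scout has announced that a detective collapsed overnight.

6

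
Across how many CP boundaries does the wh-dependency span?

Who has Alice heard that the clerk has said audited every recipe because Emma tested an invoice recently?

2

"who" is extracted from the subject of "audited".
Boundaries crossed, outermost first: [that], [Ø] — 2 in total.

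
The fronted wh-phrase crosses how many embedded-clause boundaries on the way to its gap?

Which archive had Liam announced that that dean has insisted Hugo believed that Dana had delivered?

"which archive" is extracted from the object of "delivered".
Boundaries crossed, outermost first: [that], [Ø], [that] — 3 in total.

3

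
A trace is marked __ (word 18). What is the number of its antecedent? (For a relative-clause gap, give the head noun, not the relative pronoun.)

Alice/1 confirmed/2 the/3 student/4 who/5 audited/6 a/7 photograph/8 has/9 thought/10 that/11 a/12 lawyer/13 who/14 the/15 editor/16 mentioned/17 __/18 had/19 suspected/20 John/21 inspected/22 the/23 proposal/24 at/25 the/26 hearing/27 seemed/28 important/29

13

The gap at 18 is the subject of "suspected", inside a relative clause.
The relative pronoun is "who" (word 14); it is bound by the head noun immediately before it.
Its filler is the head noun "lawyer", at word 13.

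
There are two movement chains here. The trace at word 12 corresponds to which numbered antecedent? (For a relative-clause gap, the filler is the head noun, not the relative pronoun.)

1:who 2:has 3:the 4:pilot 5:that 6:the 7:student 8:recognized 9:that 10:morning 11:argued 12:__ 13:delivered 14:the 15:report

The marked gap is the subject of "delivered".
Its filler is the fronted wh-phrase "who", at word 1.
(The other dependency links word 4 to a gap after word 8.)

1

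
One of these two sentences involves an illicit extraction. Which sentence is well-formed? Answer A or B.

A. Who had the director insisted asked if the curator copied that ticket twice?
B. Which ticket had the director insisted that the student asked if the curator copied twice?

In B, the wh-phrase is extracted from inside a wh-island (introduced by "if"), which blocks movement.
In A, the extraction path crosses only that-complement boundaries, which are transparent.
So A is grammatical.

A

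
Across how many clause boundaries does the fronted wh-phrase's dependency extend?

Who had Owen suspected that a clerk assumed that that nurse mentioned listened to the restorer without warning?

3

"who" is extracted from the subject of "listened".
Boundaries crossed, outermost first: [that], [that], [Ø] — 3 in total.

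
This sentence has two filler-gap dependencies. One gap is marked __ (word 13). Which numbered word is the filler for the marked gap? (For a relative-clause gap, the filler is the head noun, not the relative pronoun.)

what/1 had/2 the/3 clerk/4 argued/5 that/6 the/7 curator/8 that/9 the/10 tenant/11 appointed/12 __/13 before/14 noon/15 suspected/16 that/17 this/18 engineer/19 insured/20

8

The marked gap is inside the relative clause, the direct object of "appointed".
Its filler is the head noun "curator" (via "that"), at word 8.
(The other dependency links word 1 to a gap after word 20.)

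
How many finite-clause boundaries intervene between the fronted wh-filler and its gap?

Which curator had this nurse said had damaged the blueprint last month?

1

"which curator" is extracted from the subject of "damaged".
Boundaries crossed, outermost first: [Ø] — 1 in total.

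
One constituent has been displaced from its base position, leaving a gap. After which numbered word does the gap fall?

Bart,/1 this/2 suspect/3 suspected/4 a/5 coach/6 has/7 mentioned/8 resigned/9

8

The displaced element is "Bart" (word 1).
It is linked across 2 clause boundaries (Ø → Ø).
It functions as the subject of "resigned", so the gap sits immediately after word 8 ("mentioned").
Base order: This suspect suspected a coach has mentioned that Bart resigned.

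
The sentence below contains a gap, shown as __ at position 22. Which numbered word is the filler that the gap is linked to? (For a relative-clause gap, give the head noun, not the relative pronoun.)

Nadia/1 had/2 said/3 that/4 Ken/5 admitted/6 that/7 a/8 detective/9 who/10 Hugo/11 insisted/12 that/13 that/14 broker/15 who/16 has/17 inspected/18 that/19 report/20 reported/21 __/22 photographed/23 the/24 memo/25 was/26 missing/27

The gap at 22 is the subject of "photographed", inside a relative clause.
The relative pronoun is "who" (word 10); it is bound by the head noun immediately before it.
Its filler is the head noun "detective", at word 9.

9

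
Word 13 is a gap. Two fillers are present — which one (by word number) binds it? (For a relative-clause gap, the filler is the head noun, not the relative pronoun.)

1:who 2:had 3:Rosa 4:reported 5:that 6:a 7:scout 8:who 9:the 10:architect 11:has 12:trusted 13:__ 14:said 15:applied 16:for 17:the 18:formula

7

The marked gap is inside the relative clause, the direct object of "trusted".
Its filler is the head noun "scout" (via "who"), at word 7.
(The other dependency links word 1 to a gap after word 14.)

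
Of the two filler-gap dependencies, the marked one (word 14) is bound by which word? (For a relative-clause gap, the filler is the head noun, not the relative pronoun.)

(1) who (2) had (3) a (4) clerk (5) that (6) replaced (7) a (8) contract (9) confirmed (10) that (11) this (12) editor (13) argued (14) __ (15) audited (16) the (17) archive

The marked gap is the subject of "audited".
Its filler is the fronted wh-phrase "who", at word 1.
(The other dependency links word 4 to a gap after word 5.)

1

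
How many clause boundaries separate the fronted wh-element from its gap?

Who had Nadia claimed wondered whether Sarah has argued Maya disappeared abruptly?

"who" is extracted from the subject of "wondered".
Boundaries crossed, outermost first: [Ø] — 1 in total.

1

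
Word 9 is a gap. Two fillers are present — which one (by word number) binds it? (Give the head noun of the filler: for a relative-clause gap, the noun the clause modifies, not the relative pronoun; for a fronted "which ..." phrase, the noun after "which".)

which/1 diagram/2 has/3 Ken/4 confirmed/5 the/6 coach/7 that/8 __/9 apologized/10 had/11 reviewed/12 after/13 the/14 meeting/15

7

The marked gap is inside the relative clause, the subject of "apologized".
Its filler is the head noun "coach" (via "that"), at word 7.
(The other dependency links word 2 to a gap after word 12.)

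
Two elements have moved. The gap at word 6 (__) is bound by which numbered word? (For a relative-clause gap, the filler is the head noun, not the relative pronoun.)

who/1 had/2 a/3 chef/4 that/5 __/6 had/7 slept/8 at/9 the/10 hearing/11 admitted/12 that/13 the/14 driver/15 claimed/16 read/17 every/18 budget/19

The marked gap is inside the relative clause, the subject of "slept".
Its filler is the head noun "chef" (via "that"), at word 4.
(The other dependency links word 1 to a gap after word 16.)

4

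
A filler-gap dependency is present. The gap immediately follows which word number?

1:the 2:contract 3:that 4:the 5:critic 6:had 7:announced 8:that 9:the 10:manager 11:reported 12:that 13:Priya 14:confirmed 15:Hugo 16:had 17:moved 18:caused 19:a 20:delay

The displaced element is "the contract" (word 2).
It is linked across 3 clause boundaries (that → that → Ø).
It functions as the direct object of "moved", so the gap sits immediately after word 17 ("moved").
Base order: The critic had announced that the manager reported that Priya confirmed Hugo had moved the contract.

17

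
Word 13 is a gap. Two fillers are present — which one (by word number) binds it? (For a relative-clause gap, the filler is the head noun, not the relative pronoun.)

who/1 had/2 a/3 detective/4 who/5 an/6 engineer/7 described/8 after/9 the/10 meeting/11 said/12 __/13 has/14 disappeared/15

1

The marked gap is the subject of "disappeared".
Its filler is the fronted wh-phrase "who", at word 1.
(The other dependency links word 4 to a gap after word 8.)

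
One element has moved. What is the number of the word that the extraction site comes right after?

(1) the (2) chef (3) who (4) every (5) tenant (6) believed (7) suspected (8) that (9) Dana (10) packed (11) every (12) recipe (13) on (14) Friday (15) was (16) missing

6

The displaced element is "the chef" (word 2).
It is linked across 1 clause boundary (Ø).
It functions as the subject of "suspected", so the gap sits immediately after word 6 ("believed").
Base order: Every tenant believed that the chef suspected that Dana packed every recipe on Friday.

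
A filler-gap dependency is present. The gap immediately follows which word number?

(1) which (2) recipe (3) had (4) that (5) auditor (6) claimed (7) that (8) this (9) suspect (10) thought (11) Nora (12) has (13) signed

The displaced element is "which recipe" (word 2).
It is linked across 2 clause boundaries (that → Ø).
It functions as the direct object of "signed", so the gap sits immediately after word 13 ("signed").
Base order: That auditor had claimed that this suspect thought Nora has signed which recipe.

13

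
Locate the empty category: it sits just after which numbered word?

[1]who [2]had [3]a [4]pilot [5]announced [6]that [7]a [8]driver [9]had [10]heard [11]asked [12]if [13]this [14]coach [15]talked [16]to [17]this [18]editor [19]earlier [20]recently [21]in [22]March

The displaced element is "who" (word 1).
It is linked across 2 clause boundaries (that → Ø).
It functions as the subject of "asked", so the gap sits immediately after word 10 ("heard").
Base order: A pilot had announced that a driver had heard who asked if this coach talked to this editor earlier recently in March.

10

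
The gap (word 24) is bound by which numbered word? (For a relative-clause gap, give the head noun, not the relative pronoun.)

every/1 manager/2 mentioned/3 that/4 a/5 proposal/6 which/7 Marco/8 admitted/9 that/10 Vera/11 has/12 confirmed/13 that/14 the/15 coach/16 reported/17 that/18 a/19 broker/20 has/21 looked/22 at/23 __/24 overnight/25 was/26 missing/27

The gap at 24 is the prepositional object of "looked", inside a relative clause.
The relative pronoun is "which" (word 7); it is bound by the head noun immediately before it.
Its filler is the head noun "proposal", at word 6.

6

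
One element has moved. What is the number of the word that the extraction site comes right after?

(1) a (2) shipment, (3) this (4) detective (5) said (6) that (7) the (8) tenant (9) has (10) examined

10

The displaced element is "a shipment" (word 2).
It is linked across 1 clause boundary (that).
It functions as the direct object of "examined", so the gap sits immediately after word 10 ("examined").
Base order: This detective said that the tenant has examined a shipment.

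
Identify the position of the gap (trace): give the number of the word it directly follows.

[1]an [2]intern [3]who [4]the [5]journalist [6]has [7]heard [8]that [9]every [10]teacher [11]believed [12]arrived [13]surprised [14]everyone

The displaced element is "an intern" (word 2).
It is linked across 2 clause boundaries (that → Ø).
It functions as the subject of "arrived", so the gap sits immediately after word 11 ("believed").
Base order: The journalist has heard that every teacher believed an intern arrived.

11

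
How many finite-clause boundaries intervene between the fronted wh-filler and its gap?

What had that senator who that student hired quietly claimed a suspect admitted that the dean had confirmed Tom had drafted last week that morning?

3

"what" is extracted from the object of "drafted".
Boundaries crossed, outermost first: [Ø], [that], [Ø] — 3 in total.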